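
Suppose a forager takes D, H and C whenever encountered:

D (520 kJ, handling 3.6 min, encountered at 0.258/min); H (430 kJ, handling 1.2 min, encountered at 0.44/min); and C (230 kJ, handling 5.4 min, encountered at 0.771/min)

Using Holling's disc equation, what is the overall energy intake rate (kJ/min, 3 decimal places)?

75.631 kJ/min

R = Σλ_iE_i / (1 + Σλ_ih_i)
Numerator: 0.258×520 + 0.44×430 + 0.771×230 = 500.7
Denominator: 1 + 0.258×3.6 + 0.44×1.2 + 0.771×5.4 = 6.62
R = 500.7/6.62 = 75.63 kJ/min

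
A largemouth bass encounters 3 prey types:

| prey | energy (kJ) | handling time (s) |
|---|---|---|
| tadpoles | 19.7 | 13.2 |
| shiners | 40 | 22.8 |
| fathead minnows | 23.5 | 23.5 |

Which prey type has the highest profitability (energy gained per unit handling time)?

shiners

Profitability E/h (kJ/s): tadpoles = 19.7/13.2 = 1.49, shiners = 40/22.8 = 1.75, fathead minnows = 23.5/23.5 = 1.
Ranked: shiners > tadpoles > fathead minnows.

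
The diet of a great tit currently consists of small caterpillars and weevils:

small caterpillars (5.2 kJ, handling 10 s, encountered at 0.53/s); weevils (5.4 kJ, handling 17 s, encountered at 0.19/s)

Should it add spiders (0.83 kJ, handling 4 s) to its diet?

No

Intake rate on the current diet: R = (0.53×5.2 + 0.19×5.4) / (1 + 0.53×10 + 0.19×17) = 3.782/9.53 = 0.3969 kJ/s.
spiders: E/h = 0.83/4 = 0.2075 kJ/s.
0.2075 < 0.3969, so adding spiders would lower the average — exclude it.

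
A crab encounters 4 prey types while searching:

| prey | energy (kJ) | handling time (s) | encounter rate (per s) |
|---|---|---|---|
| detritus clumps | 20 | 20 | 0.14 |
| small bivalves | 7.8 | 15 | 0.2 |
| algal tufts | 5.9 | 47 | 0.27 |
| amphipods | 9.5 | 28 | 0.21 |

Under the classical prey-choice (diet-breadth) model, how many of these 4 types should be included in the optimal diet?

1

E/h in descending order: detritus clumps 1, small bivalves 0.52, amphipods 0.339, algal tufts 0.126 kJ/s. The optimal diet is the largest prefix of this list for which every included type satisfies E_i/h_i > R on the types above it.
Rate on top 1: 0.7368. small bivalves: 0.52 < 0.7368 → exclude; stop.
Optimal diet: detritus clumps — 1 of 4 types.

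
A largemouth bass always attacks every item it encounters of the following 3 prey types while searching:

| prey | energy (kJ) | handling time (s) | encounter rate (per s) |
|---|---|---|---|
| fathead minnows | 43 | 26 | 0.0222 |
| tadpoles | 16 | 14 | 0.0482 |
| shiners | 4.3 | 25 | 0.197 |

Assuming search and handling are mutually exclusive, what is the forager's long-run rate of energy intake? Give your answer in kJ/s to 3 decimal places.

R = Σλ_iE_i / (1 + Σλ_ih_i)
Numerator: 0.0222×43 + 0.0482×16 + 0.197×4.3 = 2.573
Denominator: 1 + 0.0222×26 + 0.0482×14 + 0.197×25 = 7.177
R = 2.573/7.177 = 0.3585 kJ/s

0.358 kJ/s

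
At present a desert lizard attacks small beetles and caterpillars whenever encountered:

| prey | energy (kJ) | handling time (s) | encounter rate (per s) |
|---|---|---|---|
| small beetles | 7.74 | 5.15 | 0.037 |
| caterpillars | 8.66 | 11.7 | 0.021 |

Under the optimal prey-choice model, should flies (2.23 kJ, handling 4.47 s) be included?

Yes

Intake rate on the current diet: R = (0.037×7.74 + 0.021×8.66) / (1 + 0.037×5.15 + 0.021×11.7) = 0.4682/1.436 = 0.326 kJ/s.
Profitability of flies: 2.23/4.47 = 0.4989 kJ/s.
0.4989 > 0.326, so adding flies raises the average — include it.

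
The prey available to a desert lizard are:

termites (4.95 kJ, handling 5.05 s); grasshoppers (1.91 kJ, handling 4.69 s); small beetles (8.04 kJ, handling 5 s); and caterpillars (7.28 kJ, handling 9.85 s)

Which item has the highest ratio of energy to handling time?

small beetles

In descending order of E/h:
small beetles: 8.04/5 = 1.61 kJ/s
termites: 4.95/5.05 = 0.98 kJ/s
caterpillars: 7.28/9.85 = 0.739 kJ/s
grasshoppers: 1.91/4.69 = 0.407 kJ/s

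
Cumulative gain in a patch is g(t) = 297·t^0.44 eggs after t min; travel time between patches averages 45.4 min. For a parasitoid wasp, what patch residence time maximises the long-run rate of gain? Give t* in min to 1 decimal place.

Maximise g(t)/(T+t): set derivative to zero → g'(t)(T+t) = g(t).
g'(t) = 0.44·297·t^-0.56. Setting 0.44·297·t^-0.56 = 297·t^0.44/(45.4+t) gives 0.44(45.4+t) = t, so 0.56·t = 0.44×45.4.
t* = 0.44×45.4/0.56 = 35.67 min.

35.7 min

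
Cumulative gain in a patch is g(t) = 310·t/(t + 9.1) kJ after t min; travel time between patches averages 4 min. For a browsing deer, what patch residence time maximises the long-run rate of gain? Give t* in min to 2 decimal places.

6.03 min

By the marginal value theorem, leave when the instantaneous gain rate g'(t) equals the habitat-wide average g(t)/(T + t).
g'(t) = 310·9.1/(t + 9.1)². Setting 310·9.1/(t+9.1)² = 310t/[(t+9.1)(4+t)] gives 9.1(4+t) = t(t+9.1), so t² = 9.1×4 = 36.4.
t* = √36.4 = 6.033 min.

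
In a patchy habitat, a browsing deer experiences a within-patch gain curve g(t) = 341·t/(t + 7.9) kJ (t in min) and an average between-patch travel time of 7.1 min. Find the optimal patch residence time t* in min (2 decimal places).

Optimal t* satisfies g'(t*) = g(t*)/(T + t*).
g'(t) = 341·7.9/(t + 7.9)². Setting 341·7.9/(t+7.9)² = 341t/[(t+7.9)(7.1+t)] gives 7.9(7.1+t) = t(t+7.9), so t² = 7.9×7.1 = 56.09.
t* = √56.09 = 7.489 min.

7.49 min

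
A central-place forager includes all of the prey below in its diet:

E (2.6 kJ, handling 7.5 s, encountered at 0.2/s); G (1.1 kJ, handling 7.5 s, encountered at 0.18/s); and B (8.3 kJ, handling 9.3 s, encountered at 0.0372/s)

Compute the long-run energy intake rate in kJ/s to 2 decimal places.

R = Σλ_iE_i / (1 + Σλ_ih_i)
Numerator: 0.2×2.6 + 0.18×1.1 + 0.0372×8.3 = 1.027
Denominator: 1 + 0.2×7.5 + 0.18×7.5 + 0.0372×9.3 = 4.196
R = 1.027/4.196 = 0.2447 kJ/s

0.24 kJ/s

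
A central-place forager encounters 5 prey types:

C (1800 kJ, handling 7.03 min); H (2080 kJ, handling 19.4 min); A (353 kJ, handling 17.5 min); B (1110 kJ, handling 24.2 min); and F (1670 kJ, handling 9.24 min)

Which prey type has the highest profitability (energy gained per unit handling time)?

C

Profitability E/h (kJ/min): C = 1800/7.03 = 256, H = 2080/19.4 = 107, A = 353/17.5 = 20.2, B = 1110/24.2 = 45.9, F = 1670/9.24 = 181.
Ranked: C > F > H > B > A.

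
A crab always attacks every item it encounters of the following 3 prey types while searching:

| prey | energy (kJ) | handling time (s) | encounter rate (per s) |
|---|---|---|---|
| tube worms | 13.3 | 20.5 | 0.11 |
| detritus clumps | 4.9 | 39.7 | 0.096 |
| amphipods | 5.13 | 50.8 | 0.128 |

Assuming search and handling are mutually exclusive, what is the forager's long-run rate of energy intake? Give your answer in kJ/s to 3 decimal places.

0.191 kJ/s

Energy encountered per unit search time: 0.11×13.3 + 0.096×4.9 + 0.128×5.13 = 2.59 kJ/s.
Handling time per unit search time: 0.11×20.5 + 0.096×39.7 + 0.128×50.8 = 12.57.
Rate = 2.59/(1 + 12.57) = 0.1909 kJ/s.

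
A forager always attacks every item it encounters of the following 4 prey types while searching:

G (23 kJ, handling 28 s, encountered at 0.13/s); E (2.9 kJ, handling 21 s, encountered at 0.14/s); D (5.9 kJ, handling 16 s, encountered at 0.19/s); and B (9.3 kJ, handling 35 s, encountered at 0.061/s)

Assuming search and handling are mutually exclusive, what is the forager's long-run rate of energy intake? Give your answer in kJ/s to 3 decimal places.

0.399 kJ/s

R = Σλ_iE_i / (1 + Σλ_ih_i)
Numerator: 0.13×23 + 0.14×2.9 + 0.19×5.9 + 0.061×9.3 = 5.084
Denominator: 1 + 0.13×28 + 0.14×21 + 0.19×16 + 0.061×35 = 12.76
R = 5.084/12.76 = 0.3986 kJ/s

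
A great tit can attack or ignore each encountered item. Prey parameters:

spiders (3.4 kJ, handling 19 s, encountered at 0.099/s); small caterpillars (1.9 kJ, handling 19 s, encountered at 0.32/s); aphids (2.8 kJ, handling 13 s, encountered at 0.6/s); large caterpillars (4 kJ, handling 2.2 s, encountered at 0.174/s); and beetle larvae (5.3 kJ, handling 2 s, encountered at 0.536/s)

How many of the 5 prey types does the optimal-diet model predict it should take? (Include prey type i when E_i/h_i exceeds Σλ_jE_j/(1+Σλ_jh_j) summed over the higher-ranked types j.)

Rank by E/h (kJ/s): beetle larvae 2.65, large caterpillars 1.82, aphids 0.215, spiders 0.179, small caterpillars 0.1. Include each in turn until the next type's E/h falls below the running intake rate.
Rate on top 1: 1.371. large caterpillars: 1.82 > 1.371 → include.
Rate on top 2: 1.441. aphids: 0.215 < 1.441 → exclude; stop.
Optimal diet: beetle larvae, large caterpillars — 2 of 5 types.

2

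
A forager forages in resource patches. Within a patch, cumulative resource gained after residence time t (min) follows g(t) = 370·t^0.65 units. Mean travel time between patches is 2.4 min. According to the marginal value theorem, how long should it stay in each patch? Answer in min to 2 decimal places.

4.46 min

By the marginal value theorem, leave when the instantaneous gain rate g'(t) equals the habitat-wide average g(t)/(T + t).
g'(t) = 0.65·370·t^-0.35. Setting 0.65·370·t^-0.35 = 370·t^0.65/(2.4+t) gives 0.65(2.4+t) = t, so 0.35·t = 0.65×2.4.
t* = 0.65×2.4/0.35 = 4.457 min.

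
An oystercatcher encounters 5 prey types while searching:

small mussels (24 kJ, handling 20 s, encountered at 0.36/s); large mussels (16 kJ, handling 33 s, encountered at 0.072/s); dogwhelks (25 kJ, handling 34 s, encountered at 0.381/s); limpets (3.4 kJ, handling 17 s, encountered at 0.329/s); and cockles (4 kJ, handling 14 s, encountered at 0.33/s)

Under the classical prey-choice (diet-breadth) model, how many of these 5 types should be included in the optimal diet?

1

Profitabilities (E/h, kJ/s): small mussels 1.2, dogwhelks 0.735, large mussels 0.485, cockles 0.286, limpets 0.2. Add prey in this order while the next type's profitability exceeds the intake rate on those already taken.
Rate on top 1: 1.054. dogwhelks: 0.735 < 1.054 → exclude; stop.
Optimal diet: small mussels — 1 of 5 types.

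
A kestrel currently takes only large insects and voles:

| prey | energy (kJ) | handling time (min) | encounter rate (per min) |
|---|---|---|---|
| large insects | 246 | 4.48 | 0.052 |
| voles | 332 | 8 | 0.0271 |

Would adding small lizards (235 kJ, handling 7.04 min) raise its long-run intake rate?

Intake rate on the current diet: R = (0.052×246 + 0.0271×332) / (1 + 0.052×4.48 + 0.0271×8) = 21.79/1.45 = 15.03 kJ/min.
small lizards: E/h = 235/7.04 = 33.38 kJ/min.
Since 33.38 > R, including small lizards increases the long-run rate.

Yes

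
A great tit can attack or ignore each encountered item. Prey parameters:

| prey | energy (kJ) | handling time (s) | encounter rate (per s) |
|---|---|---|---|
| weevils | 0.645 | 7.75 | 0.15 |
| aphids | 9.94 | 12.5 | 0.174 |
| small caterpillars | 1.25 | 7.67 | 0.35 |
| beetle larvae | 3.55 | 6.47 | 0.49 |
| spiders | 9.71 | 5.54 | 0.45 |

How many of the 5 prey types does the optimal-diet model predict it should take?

Profitabilities (E/h, kJ/s): spiders 1.75, aphids 0.795, beetle larvae 0.549, small caterpillars 0.163, weevils 0.0832. Add prey in this order while the next type's profitability exceeds the intake rate on those already taken.
Rate on top 1: 1.251. aphids: 0.795 < 1.251 → exclude; stop.
Optimal diet: spiders — 1 of 5 types.

1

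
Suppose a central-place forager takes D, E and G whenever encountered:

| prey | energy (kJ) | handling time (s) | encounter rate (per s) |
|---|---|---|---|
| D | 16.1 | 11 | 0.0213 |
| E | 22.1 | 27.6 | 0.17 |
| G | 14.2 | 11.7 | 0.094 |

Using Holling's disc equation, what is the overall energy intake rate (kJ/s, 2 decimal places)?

R = (0.0213×16.1 + 0.17×22.1 + 0.094×14.2) / (1 + 0.0213×11 + 0.17×27.6 + 0.094×11.7) = 5.435/7.026 = 0.7735 kJ/s.

0.77 kJ/s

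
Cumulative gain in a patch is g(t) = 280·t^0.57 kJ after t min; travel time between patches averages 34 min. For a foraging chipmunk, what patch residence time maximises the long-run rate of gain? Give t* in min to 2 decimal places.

45.07 min

Optimal t* satisfies g'(t*) = g(t*)/(T + t*).
g'(t) = 0.57·280·t^-0.43. Setting 0.57·280·t^-0.43 = 280·t^0.57/(34+t) gives 0.57(34+t) = t, so 0.43·t = 0.57×34.
t* = 0.57×34/0.43 = 45.07 min.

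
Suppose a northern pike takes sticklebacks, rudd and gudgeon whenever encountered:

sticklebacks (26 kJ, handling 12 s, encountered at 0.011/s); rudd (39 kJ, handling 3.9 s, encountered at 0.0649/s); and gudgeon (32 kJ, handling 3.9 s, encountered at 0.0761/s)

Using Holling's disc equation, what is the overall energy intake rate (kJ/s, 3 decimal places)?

3.123 kJ/s

R = (0.011×26 + 0.0649×39 + 0.0761×32) / (1 + 0.011×12 + 0.0649×3.9 + 0.0761×3.9) = 5.252/1.682 = 3.123 kJ/s.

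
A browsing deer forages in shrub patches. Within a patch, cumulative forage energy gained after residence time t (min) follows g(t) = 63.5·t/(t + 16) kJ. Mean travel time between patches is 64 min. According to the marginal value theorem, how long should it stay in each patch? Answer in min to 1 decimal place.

32.0 min

By the marginal value theorem, leave when the instantaneous gain rate g'(t) equals the habitat-wide average g(t)/(T + t).
g'(t) = 63.5·16/(t + 16)². Setting 63.5·16/(t+16)² = 63.5t/[(t+16)(64+t)] gives 16(64+t) = t(t+16), so t² = 16×64 = 1024.
t* = √1024 = 32 min.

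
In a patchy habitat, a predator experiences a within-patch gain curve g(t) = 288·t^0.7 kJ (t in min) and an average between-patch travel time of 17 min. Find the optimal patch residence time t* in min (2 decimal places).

By the marginal value theorem, leave when the instantaneous gain rate g'(t) equals the habitat-wide average g(t)/(T + t).
g'(t) = 0.7·288·t^-0.3. Setting 0.7·288·t^-0.3 = 288·t^0.7/(17+t) gives 0.7(17+t) = t, so 0.30·t = 0.7×17.
t* = 0.7×17/0.30 = 39.67 min.

39.67 min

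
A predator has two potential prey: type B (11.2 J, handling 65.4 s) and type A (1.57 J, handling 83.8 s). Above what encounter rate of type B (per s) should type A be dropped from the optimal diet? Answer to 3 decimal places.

At the threshold, the rate on type B alone equals the profitability of type A: λ·11.2/(1 + λ·65.4) = 1.57/83.8 = 0.01874.
Rearranging, λ(11.2 − 0.01874×65.4) = 0.01874, so λ = 0.01874/9.975 = 0.001878 per s.

0.002 per s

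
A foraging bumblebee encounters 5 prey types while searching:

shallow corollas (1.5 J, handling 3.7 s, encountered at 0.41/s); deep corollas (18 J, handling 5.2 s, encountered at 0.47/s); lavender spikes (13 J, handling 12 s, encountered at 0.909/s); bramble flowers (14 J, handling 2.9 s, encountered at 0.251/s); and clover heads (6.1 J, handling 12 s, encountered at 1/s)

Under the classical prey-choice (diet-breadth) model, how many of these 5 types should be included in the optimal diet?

2

E/h in descending order: bramble flowers 4.83, deep corollas 3.46, lavender spikes 1.08, clover heads 0.508, shallow corollas 0.405 J/s. The optimal diet is the largest prefix of this list for which every included type satisfies E_i/h_i > R on the types above it.
Rate on top 1: 2.034. deep corollas: 3.46 > 2.034 → include.
Rate on top 2: 2.87. lavender spikes: 1.08 < 2.87 → exclude; stop.
Optimal diet: bramble flowers, deep corollas — 2 of 5 types.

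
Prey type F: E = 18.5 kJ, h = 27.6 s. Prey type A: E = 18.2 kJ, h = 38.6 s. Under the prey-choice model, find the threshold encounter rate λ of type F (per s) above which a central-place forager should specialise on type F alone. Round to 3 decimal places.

At the threshold, the rate on type F alone equals the profitability of type A: λ·18.5/(1 + λ·27.6) = 18.2/38.6 = 0.4715.
Rearranging, λ(18.5 − 0.4715×27.6) = 0.4715, so λ = 0.4715/5.487 = 0.08594 per s.

0.086 per s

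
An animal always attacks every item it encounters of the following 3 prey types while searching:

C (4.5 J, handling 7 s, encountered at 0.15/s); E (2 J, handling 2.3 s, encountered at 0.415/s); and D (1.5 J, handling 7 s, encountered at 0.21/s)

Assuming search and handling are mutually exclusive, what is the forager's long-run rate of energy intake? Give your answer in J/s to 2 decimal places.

R = (0.15×4.5 + 0.415×2 + 0.21×1.5) / (1 + 0.15×7 + 0.415×2.3 + 0.21×7) = 1.82/4.474 = 0.4067 J/s.

0.41 J/s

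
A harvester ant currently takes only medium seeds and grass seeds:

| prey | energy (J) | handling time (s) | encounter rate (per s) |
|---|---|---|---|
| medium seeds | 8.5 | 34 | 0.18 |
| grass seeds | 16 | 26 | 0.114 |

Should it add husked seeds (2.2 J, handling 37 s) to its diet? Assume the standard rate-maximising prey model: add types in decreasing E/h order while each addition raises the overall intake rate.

No

Intake rate on the current diet: R = (0.18×8.5 + 0.114×16) / (1 + 0.18×34 + 0.114×26) = 3.354/10.08 = 0.3326 J/s.
Profitability of husked seeds: 2.2/37 = 0.05946 J/s.
0.05946 < 0.3326, so adding husked seeds would lower the average — exclude it.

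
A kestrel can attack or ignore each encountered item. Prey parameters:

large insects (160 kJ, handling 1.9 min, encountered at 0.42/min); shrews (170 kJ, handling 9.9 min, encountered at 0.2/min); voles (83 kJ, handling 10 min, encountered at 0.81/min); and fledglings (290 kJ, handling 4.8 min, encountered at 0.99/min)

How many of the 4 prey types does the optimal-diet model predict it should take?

2

E/h in descending order: large insects 84.2, fledglings 60.4, shrews 17.2, voles 8.3 kJ/min. The optimal diet is the largest prefix of this list for which every included type satisfies E_i/h_i > R on the types above it.
Rate on top 1: 37.37. fledglings: 60.4 > 37.37 → include.
Rate on top 2: 54.09. shrews: 17.2 < 54.09 → exclude; stop.
Optimal diet: large insects, fledglings — 2 of 4 types.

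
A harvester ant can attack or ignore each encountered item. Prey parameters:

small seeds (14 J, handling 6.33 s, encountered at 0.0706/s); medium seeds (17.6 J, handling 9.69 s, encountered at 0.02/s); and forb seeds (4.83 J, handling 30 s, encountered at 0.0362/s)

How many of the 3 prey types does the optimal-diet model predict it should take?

2

E/h in descending order: small seeds 2.21, medium seeds 1.82, forb seeds 0.161 J/s. The optimal diet is the largest prefix of this list for which every included type satisfies E_i/h_i > R on the types above it.
Rate on top 1: 0.6831. medium seeds: 1.82 > 0.6831 → include.
Rate on top 2: 0.817. forb seeds: 0.161 < 0.817 → exclude; stop.
Optimal diet: small seeds, medium seeds — 2 of 3 types.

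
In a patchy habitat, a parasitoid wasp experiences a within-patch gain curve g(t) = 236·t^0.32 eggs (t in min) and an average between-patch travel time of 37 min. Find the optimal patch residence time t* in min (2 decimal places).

17.41 min

By the marginal value theorem, leave when the instantaneous gain rate g'(t) equals the habitat-wide average g(t)/(T + t).
g'(t) = 0.32·236·t^-0.68. Setting 0.32·236·t^-0.68 = 236·t^0.32/(37+t) gives 0.32(37+t) = t, so 0.68·t = 0.32×37.
t* = 0.32×37/0.68 = 17.41 min.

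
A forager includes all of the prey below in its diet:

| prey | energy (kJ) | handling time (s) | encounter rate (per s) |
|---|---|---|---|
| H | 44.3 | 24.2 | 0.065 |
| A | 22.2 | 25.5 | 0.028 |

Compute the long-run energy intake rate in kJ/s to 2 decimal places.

1.07 kJ/s

R = Σλ_iE_i / (1 + Σλ_ih_i)
Numerator: 0.065×44.3 + 0.028×22.2 = 3.501
Denominator: 1 + 0.065×24.2 + 0.028×25.5 = 3.287
R = 3.501/3.287 = 1.065 kJ/s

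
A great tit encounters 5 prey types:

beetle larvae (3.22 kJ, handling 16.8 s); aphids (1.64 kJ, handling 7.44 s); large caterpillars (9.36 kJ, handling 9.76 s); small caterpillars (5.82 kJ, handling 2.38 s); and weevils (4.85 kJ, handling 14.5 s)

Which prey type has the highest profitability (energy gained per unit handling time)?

In descending order of E/h:
small caterpillars: 5.82/2.38 = 2.45 kJ/s
large caterpillars: 9.36/9.76 = 0.959 kJ/s
weevils: 4.85/14.5 = 0.334 kJ/s
aphids: 1.64/7.44 = 0.22 kJ/s
beetle larvae: 3.22/16.8 = 0.192 kJ/s

small caterpillars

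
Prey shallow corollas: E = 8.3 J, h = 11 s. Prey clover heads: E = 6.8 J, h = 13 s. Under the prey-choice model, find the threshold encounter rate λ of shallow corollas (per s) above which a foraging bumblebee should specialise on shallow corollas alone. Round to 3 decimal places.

0.205 per s

At the threshold, the rate on shallow corollas alone equals the profitability of clover heads: λ·8.3/(1 + λ·11) = 6.8/13 = 0.5231.
Rearranging, λ(8.3 − 0.5231×11) = 0.5231, so λ = 0.5231/2.546 = 0.2054 per s.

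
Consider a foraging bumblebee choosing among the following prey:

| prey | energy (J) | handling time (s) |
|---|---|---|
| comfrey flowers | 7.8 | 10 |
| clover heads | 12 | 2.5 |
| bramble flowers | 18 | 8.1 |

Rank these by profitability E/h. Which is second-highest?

In descending order of E/h:
clover heads: 12/2.5 = 4.8 J/s
bramble flowers: 18/8.1 = 2.22 J/s
comfrey flowers: 7.8/10 = 0.78 J/s

bramble flowers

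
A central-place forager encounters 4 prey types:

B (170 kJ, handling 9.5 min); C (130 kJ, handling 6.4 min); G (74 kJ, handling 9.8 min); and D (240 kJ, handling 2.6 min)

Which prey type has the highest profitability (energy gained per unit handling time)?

D

Profitability E/h (kJ/min): B = 170/9.5 = 17.9, C = 130/6.4 = 20.3, G = 74/9.8 = 7.55, D = 240/2.6 = 92.3.
Ranked: D > C > B > G.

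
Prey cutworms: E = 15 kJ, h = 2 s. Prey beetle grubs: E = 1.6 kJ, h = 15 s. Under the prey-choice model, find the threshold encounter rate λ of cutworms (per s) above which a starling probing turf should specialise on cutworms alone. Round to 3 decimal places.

At the threshold, the rate on cutworms alone equals the profitability of beetle grubs: λ·15/(1 + λ·2) = 1.6/15 = 0.1067.
Rearranging, λ(15 − 0.1067×2) = 0.1067, so λ = 0.1067/14.79 = 0.007214 per s.

0.007 per s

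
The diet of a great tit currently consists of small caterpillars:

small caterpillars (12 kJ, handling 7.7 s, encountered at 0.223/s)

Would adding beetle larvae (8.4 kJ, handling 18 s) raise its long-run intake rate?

Current rate: (0.223×12)/(1 + 0.223×7.7) = 0.9849 kJ/s.
Profitability of beetle larvae: 8.4/18 = 0.4667 kJ/s.
Since 0.4667 < R, time spent handling beetle larvae is better spent searching.

No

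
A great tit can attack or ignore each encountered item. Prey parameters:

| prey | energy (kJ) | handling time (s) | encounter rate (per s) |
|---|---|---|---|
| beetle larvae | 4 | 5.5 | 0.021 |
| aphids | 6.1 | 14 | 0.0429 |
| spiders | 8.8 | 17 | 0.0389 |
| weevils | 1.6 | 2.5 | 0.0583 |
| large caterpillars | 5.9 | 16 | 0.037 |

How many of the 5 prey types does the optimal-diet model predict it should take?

Rank by E/h (kJ/s): beetle larvae 0.727, weevils 0.64, spiders 0.518, aphids 0.436, large caterpillars 0.369. Include each in turn until the next type's E/h falls below the running intake rate.
Rate on top 1: 0.0753. weevils: 0.64 > 0.0753 → include.
Rate on top 2: 0.1406. spiders: 0.518 > 0.1406 → include.
Rate on top 3: 0.2703. aphids: 0.436 > 0.2703 → include.
Rate on top 4: 0.3096. large caterpillars: 0.369 > 0.3096 → include.
Optimal diet: beetle larvae, weevils, spiders, aphids, large caterpillars — 5 of 5 types.

5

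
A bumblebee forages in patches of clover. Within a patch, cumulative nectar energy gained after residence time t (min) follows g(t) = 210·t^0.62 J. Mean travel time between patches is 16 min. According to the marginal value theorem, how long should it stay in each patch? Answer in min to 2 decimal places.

By the marginal value theorem, leave when the instantaneous gain rate g'(t) equals the habitat-wide average g(t)/(T + t).
g'(t) = 0.62·210·t^-0.38. Setting 0.62·210·t^-0.38 = 210·t^0.62/(16+t) gives 0.62(16+t) = t, so 0.38·t = 0.62×16.
t* = 0.62×16/0.38 = 26.11 min.

26.11 min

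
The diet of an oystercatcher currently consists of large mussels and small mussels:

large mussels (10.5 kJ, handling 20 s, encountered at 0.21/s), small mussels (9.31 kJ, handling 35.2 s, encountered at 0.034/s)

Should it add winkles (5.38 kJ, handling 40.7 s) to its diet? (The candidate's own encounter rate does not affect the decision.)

No

On large mussels and small mussels alone, R = ΣλE/(1+Σλh) = 2.522/6.397 = 0.3942 kJ/s.
winkles: E/h = 5.38/40.7 = 0.1322 kJ/s.
0.1322 < 0.3942, so adding winkles would lower the average — exclude it.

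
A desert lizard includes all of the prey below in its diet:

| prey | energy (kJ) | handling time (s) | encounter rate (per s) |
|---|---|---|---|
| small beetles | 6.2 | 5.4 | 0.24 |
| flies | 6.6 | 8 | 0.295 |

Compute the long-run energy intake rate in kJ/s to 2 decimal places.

R = Σλ_iE_i / (1 + Σλ_ih_i)
Numerator: 0.24×6.2 + 0.295×6.6 = 3.435
Denominator: 1 + 0.24×5.4 + 0.295×8 = 4.656
R = 3.435/4.656 = 0.7378 kJ/s

0.74 kJ/s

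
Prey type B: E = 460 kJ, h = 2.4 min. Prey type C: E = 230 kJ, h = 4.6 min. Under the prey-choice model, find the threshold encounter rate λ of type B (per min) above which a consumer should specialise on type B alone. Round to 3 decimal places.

At the threshold, the rate on type B alone equals the profitability of type C: λ·460/(1 + λ·2.4) = 230/4.6 = 50.
Rearranging, λ(460 − 50×2.4) = 50, so λ = 50/340 = 0.1471 per min.

0.147 per min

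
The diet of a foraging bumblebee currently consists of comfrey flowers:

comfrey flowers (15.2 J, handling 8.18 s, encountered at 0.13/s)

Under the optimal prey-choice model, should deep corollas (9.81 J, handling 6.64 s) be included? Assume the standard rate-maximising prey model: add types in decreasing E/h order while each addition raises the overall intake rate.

Yes

Current rate: (0.13×15.2)/(1 + 0.13×8.18) = 0.9576 J/s.
Profitability of deep corollas: 9.81/6.64 = 1.477 J/s.
Since 1.477 > R, including deep corollas increases the long-run rate.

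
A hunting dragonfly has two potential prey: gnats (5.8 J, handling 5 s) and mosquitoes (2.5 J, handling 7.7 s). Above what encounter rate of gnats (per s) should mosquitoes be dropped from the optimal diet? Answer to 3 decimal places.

0.078 per s

The zero-one rule: include mosquitoes iff E₂/h₂ > λE₁/(1+λh₁). Equality gives the switch point.
λE₁h₂ = E₂ + λE₂h₁ ⇒ λ = E₂/(E₁h₂ − E₂h₁) = 2.5/(44.66 − 12.5) = 0.07774 per s.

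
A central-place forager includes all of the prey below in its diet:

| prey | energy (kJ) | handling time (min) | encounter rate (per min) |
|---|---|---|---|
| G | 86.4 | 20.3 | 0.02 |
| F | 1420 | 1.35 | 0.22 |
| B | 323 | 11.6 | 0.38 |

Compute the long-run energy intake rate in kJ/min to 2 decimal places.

R = Σλ_iE_i / (1 + Σλ_ih_i)
Numerator: 0.02×86.4 + 0.22×1420 + 0.38×323 = 436.9
Denominator: 1 + 0.02×20.3 + 0.22×1.35 + 0.38×11.6 = 6.111
R = 436.9/6.111 = 71.49 kJ/min

71.49 kJ/min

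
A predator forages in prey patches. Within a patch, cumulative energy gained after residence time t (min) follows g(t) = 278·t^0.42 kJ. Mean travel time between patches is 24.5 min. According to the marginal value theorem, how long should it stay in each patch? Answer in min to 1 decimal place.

Optimal t* satisfies g'(t*) = g(t*)/(T + t*).
g'(t) = 0.42·278·t^-0.58. Setting 0.42·278·t^-0.58 = 278·t^0.42/(24.5+t) gives 0.42(24.5+t) = t, so 0.58·t = 0.42×24.5.
t* = 0.42×24.5/0.58 = 17.74 min.

17.7 min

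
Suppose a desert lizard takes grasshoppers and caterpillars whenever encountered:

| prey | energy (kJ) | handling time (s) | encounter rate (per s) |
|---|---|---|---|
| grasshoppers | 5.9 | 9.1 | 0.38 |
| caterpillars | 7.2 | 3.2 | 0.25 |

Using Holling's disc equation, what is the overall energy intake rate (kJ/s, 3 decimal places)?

R = Σλ_iE_i / (1 + Σλ_ih_i)
Numerator: 0.38×5.9 + 0.25×7.2 = 4.042
Denominator: 1 + 0.38×9.1 + 0.25×3.2 = 5.258
R = 4.042/5.258 = 0.7687 kJ/s

0.769 kJ/s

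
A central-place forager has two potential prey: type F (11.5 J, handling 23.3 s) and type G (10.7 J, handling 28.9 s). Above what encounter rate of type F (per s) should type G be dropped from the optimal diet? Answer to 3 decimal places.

0.129 per s

The zero-one rule: include type G iff E₂/h₂ > λE₁/(1+λh₁). Equality gives the switch point.
λE₁h₂ = E₂ + λE₂h₁ ⇒ λ = E₂/(E₁h₂ − E₂h₁) = 10.7/(332.3 − 249.3) = 0.1289 per s.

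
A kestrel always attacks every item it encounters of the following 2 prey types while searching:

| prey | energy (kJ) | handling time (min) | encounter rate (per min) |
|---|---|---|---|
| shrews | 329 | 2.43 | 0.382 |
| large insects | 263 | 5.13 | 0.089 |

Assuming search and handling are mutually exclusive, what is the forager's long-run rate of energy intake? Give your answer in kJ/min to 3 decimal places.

62.514 kJ/min

R = (0.382×329 + 0.089×263) / (1 + 0.382×2.43 + 0.089×5.13) = 149.1/2.385 = 62.51 kJ/min.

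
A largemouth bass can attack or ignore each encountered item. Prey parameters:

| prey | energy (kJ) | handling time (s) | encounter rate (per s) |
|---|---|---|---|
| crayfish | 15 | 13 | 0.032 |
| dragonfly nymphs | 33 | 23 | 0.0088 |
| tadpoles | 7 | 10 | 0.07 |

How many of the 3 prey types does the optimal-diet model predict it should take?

3

E/h in descending order: dragonfly nymphs 1.43, crayfish 1.15, tadpoles 0.7 kJ/s. The optimal diet is the largest prefix of this list for which every included type satisfies E_i/h_i > R on the types above it.
Rate on top 1: 0.2415. crayfish: 1.15 > 0.2415 → include.
Rate on top 2: 0.476. tadpoles: 0.7 > 0.476 → include.
Optimal diet: dragonfly nymphs, crayfish, tadpoles — 3 of 3 types.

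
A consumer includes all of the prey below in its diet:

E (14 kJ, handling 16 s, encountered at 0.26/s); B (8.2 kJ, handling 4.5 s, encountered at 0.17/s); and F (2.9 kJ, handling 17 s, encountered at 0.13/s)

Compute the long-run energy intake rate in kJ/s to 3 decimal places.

Energy encountered per unit search time: 0.26×14 + 0.17×8.2 + 0.13×2.9 = 5.411 kJ/s.
Handling time per unit search time: 0.26×16 + 0.17×4.5 + 0.13×17 = 7.135.
Rate = 5.411/(1 + 7.135) = 0.6652 kJ/s.

0.665 kJ/s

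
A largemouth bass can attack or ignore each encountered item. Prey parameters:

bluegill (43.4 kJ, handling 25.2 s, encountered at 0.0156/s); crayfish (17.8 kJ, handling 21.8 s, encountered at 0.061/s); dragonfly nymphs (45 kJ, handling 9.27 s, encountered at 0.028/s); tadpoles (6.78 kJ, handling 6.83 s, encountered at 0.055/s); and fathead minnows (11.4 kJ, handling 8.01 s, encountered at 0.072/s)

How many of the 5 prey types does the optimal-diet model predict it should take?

3

Rank by E/h (kJ/s): dragonfly nymphs 4.85, bluegill 1.72, fathead minnows 1.42, tadpoles 0.993, crayfish 0.817. Include each in turn until the next type's E/h falls below the running intake rate.
Rate on top 1: 1. bluegill: 1.72 > 1 → include.
Rate on top 2: 1.172. fathead minnows: 1.42 > 1.172 → include.
Rate on top 3: 1.237. tadpoles: 0.993 < 1.237 → exclude; stop.
Optimal diet: dragonfly nymphs, bluegill, fathead minnows — 3 of 5 types.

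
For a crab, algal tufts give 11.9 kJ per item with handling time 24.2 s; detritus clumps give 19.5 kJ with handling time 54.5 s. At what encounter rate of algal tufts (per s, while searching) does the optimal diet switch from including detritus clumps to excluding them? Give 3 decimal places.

The zero-one rule: include detritus clumps iff E₂/h₂ > λE₁/(1+λh₁). Equality gives the switch point.
λE₁h₂ = E₂ + λE₂h₁ ⇒ λ = E₂/(E₁h₂ − E₂h₁) = 19.5/(648.6 − 471.9) = 0.1104 per s.

0.110 per s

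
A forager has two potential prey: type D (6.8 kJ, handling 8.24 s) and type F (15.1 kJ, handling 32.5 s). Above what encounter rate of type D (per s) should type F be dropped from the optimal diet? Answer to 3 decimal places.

0.156 per s

Drop type F once their profitability E₂/h₂ falls below the rate achievable on type D alone: E₂/h₂ = λE₁/(1 + λh₁).
Solve for λ: λE₁h₂ = E₂(1 + λh₁) → λ(E₁h₂ − E₂h₁) = E₂ → λ = E₂/(E₁h₂ − E₂h₁).
λ = 15.1/(6.8×32.5 − 15.1×8.24) = 15.1/96.58 = 0.1564 per s.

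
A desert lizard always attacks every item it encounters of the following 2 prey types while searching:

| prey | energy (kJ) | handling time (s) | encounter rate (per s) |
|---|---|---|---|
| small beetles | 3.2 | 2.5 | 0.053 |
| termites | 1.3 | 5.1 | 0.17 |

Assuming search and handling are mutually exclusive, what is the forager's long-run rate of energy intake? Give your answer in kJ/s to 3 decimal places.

0.195 kJ/s

Energy encountered per unit search time: 0.053×3.2 + 0.17×1.3 = 0.3906 kJ/s.
Handling time per unit search time: 0.053×2.5 + 0.17×5.1 = 0.9995.
Rate = 0.3906/(1 + 0.9995) = 0.1953 kJ/s.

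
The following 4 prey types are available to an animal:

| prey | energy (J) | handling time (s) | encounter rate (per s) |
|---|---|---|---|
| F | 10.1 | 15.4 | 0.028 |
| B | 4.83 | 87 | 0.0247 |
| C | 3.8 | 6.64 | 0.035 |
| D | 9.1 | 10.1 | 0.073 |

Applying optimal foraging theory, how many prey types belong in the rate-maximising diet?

3

Rank by E/h (J/s): D 0.901, F 0.656, C 0.572, B 0.0555. Include each in turn until the next type's E/h falls below the running intake rate.
Rate on top 1: 0.3824. F: 0.656 > 0.3824 → include.
Rate on top 2: 0.4368. C: 0.572 > 0.4368 → include.
Rate on top 3: 0.4499. B: 0.0555 < 0.4499 → exclude; stop.
Optimal diet: D, F, C — 3 of 4 types.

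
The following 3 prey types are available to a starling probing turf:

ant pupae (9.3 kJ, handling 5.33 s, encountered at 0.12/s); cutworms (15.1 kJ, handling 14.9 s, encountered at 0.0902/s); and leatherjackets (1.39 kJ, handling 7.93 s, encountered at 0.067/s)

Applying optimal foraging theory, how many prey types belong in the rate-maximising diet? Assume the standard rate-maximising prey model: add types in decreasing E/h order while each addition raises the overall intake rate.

2

Rank by E/h (kJ/s): ant pupae 1.74, cutworms 1.01, leatherjackets 0.175. Include each in turn until the next type's E/h falls below the running intake rate.
Rate on top 1: 0.6807. cutworms: 1.01 > 0.6807 → include.
Rate on top 2: 0.8306. leatherjackets: 0.175 < 0.8306 → exclude; stop.
Optimal diet: ant pupae, cutworms — 2 of 3 types.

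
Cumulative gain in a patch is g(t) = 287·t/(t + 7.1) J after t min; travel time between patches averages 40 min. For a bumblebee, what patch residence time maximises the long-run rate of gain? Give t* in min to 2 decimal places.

Maximise g(t)/(T+t): set derivative to zero → g'(t)(T+t) = g(t).
g'(t) = 287·7.1/(t + 7.1)². Setting 287·7.1/(t+7.1)² = 287t/[(t+7.1)(40+t)] gives 7.1(40+t) = t(t+7.1), so t² = 7.1×40 = 284.
t* = √284 = 16.85 min.

16.85 min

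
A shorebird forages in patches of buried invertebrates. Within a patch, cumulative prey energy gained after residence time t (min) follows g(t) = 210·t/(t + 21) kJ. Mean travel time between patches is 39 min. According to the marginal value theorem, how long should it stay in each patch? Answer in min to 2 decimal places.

28.62 min

By the marginal value theorem, leave when the instantaneous gain rate g'(t) equals the habitat-wide average g(t)/(T + t).
g'(t) = 210·21/(t + 21)². Setting 210·21/(t+21)² = 210t/[(t+21)(39+t)] gives 21(39+t) = t(t+21), so t² = 21×39 = 819.
t* = √819 = 28.62 min.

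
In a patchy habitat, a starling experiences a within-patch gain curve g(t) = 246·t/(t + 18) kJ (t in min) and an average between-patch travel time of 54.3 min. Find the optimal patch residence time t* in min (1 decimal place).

Maximise g(t)/(T+t): set derivative to zero → g'(t)(T+t) = g(t).
g'(t) = 246·18/(t + 18)². Setting 246·18/(t+18)² = 246t/[(t+18)(54.3+t)] gives 18(54.3+t) = t(t+18), so t² = 18×54.3 = 977.4.
t* = √977.4 = 31.26 min.

31.3 min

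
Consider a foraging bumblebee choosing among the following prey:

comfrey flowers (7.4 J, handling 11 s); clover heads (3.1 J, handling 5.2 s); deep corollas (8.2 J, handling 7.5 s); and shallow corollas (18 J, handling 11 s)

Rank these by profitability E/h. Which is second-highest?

deep corollas

Profitability E/h (J/s): comfrey flowers = 7.4/11 = 0.673, clover heads = 3.1/5.2 = 0.596, deep corollas = 8.2/7.5 = 1.09, shallow corollas = 18/11 = 1.64.
Ranked: shallow corollas > deep corollas > comfrey flowers > clover heads.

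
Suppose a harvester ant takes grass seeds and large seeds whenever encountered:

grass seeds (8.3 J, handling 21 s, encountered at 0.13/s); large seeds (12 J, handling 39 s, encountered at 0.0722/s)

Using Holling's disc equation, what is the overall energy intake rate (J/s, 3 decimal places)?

0.297 J/s

R = (0.13×8.3 + 0.0722×12) / (1 + 0.13×21 + 0.0722×39) = 1.945/6.546 = 0.2972 J/s.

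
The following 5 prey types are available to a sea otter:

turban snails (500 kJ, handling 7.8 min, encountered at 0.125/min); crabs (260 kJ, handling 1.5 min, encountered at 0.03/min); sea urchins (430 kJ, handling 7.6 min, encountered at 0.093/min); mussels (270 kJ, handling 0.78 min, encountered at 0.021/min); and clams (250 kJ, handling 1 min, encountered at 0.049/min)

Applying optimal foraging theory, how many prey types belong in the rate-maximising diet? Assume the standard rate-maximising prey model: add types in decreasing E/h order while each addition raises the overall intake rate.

E/h in descending order: mussels 346, clams 250, crabs 173, turban snails 64.1, sea urchins 56.6 kJ/min. The optimal diet is the largest prefix of this list for which every included type satisfies E_i/h_i > R on the types above it.
Rate on top 1: 5.579. clams: 250 > 5.579 → include.
Rate on top 2: 16.82. crabs: 173 > 16.82 → include.
Rate on top 3: 23.16. turban snails: 64.1 > 23.16 → include.
Rate on top 4: 42.3. sea urchins: 56.6 > 42.3 → include.
Optimal diet: mussels, clams, crabs, turban snails, sea urchins — 5 of 5 types.

5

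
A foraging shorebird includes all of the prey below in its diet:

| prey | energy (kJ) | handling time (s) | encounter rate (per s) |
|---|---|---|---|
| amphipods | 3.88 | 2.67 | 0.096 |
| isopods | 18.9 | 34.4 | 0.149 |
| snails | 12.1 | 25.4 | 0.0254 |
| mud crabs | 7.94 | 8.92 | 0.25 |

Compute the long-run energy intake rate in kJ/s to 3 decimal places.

0.592 kJ/s

R = Σλ_iE_i / (1 + Σλ_ih_i)
Numerator: 0.096×3.88 + 0.149×18.9 + 0.0254×12.1 + 0.25×7.94 = 5.481
Denominator: 1 + 0.096×2.67 + 0.149×34.4 + 0.0254×25.4 + 0.25×8.92 = 9.257
R = 5.481/9.257 = 0.5921 kJ/s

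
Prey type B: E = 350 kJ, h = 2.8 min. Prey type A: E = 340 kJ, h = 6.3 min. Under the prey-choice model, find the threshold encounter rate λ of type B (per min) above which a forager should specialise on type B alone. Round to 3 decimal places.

0.271 per min

The zero-one rule: include type A iff E₂/h₂ > λE₁/(1+λh₁). Equality gives the switch point.
λE₁h₂ = E₂ + λE₂h₁ ⇒ λ = E₂/(E₁h₂ − E₂h₁) = 340/(2205 − 952) = 0.2713 per min.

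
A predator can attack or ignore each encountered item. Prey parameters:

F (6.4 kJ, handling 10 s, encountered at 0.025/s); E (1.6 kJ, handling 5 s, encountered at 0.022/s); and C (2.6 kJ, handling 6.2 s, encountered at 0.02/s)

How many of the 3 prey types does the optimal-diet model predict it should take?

E/h in descending order: F 0.64, C 0.419, E 0.32 kJ/s. The optimal diet is the largest prefix of this list for which every included type satisfies E_i/h_i > R on the types above it.
Rate on top 1: 0.128. C: 0.419 > 0.128 → include.
Rate on top 2: 0.1543. E: 0.32 > 0.1543 → include.
Optimal diet: F, C, E — 3 of 3 types.

3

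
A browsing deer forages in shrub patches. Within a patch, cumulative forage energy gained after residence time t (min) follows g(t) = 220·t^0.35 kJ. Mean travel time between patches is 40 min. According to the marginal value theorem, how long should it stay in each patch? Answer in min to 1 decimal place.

Optimal t* satisfies g'(t*) = g(t*)/(T + t*).
g'(t) = 0.35·220·t^-0.65. Setting 0.35·220·t^-0.65 = 220·t^0.35/(40+t) gives 0.35(40+t) = t, so 0.65·t = 0.35×40.
t* = 0.35×40/0.65 = 21.54 min.

21.5 min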